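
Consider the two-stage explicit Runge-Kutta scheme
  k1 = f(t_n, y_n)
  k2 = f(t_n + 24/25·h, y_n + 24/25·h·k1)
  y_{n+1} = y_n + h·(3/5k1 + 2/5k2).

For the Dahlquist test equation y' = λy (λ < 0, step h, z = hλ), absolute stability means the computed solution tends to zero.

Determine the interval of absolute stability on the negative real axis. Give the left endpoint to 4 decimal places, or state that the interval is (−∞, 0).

Test eqn y'=λy, z=hλ:
  k1=λy_n ⇒ h·k1=z·y_n;  k2=λ(1+24/25z)y_n ⇒ h·k2=z(1+24/25z)y_n
  y_{n+1}/y_n = 1 + 3/5z + 2/5z(1+24/25z) = 1 + z + 48/125z²
  so R(z) = 1 + z + 48/125z².

Find x<0 with |R(x)|<1.
x=-0.96: |R|=0.3939
R=1: x+48/125x²=0 ⇒ x=−125/48=-2.6042; min R=1−1/(4·48/125)=0.3490>−1
Confirm numerically:
  x=-2.567: |R|=0.96336 <1
  x=-2.170: |R|=0.63822 <1
  x=-2.152: |R|=0.62634 <1
  x=-1.741: |R|=0.42294 <1
  x=-3.105: |R|=1.59715 >1
  x=-3.073: |R|=1.55324 >1
Stable set (-2.6042, 0).

(-2.6042, 0).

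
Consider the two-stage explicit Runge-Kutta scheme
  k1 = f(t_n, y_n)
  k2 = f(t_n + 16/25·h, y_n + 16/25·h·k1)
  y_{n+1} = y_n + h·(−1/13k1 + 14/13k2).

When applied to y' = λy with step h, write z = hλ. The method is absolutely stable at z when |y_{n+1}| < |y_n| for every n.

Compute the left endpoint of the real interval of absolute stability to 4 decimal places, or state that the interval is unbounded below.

left endpoint -1.4509.

With y'=λy (z=hλ):
  k1=λy_n ⇒ h·k1=z·y_n;  k2=λ(1+16/25z)y_n ⇒ h·k2=z(1+16/25z)y_n
  y_{n+1}/y_n = 1 − 1/13z + 14/13z(1+16/25z) = 1 + z + 224/325z²
  Hence R(z) = 1 + z + 224/325z².

Find x<0 with |R(x)|<1.
x=-1: |R|=0.6892
R=1: x+224/325x²=0 ⇒ x=−325/224=-1.4509; min R=1−1/(4·224/325)=0.6373>−1
Confirm numerically:
  x=-1.412: |R|=0.96215 <1
  x=-1.014: |R|=0.69466 <1
  x=-0.696: |R|=0.63787 <1
  x=-0.631: |R|=0.64342 <1
  x=-1.964: |R|=1.69457 >1
  x=-1.789: |R|=1.41690 >1
  x=-1.556: |R|=1.11272 >1
Stable set (-1.4509, 0).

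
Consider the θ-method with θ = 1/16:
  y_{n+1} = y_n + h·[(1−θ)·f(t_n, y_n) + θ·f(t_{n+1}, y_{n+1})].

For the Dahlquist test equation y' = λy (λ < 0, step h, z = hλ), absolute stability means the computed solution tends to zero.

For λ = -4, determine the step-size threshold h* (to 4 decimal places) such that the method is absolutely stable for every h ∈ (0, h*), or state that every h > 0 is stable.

(-2.2857,0); λ=-4 ⇒ h* = (16/7)/4 = 0.5714.

Test eqn y'=λy, z=hλ:
  y_{n+1} = y_n + z·[15/16·y_n + 1/16·y_{n+1}] ⇒ (1 − 1/16z)y_{n+1} = (1 + 15/16z)y_n
  R(z) = (1 + 15/16z)/(1 − 1/16z).

Boundary: |R(x)|=1, x<0.
x=-0.78: |R|=0.2563
R=−1: 1+15/16x = −1+1/16x ⇒ -7/8x=2 ⇒ x=2/(-7/8)=-2.2857
Confirm numerically:
  x=-1.891: |R|=0.69113 <1
  x=-1.828: |R|=0.64057 <1
  x=-1.507: |R|=0.37728 <1
  x=-1.496: |R|=0.36808 <1
  x=-2.764: |R|=1.35685 >1
  x=-2.722: |R|=1.32625 >1
Interval (-2.2857, 0).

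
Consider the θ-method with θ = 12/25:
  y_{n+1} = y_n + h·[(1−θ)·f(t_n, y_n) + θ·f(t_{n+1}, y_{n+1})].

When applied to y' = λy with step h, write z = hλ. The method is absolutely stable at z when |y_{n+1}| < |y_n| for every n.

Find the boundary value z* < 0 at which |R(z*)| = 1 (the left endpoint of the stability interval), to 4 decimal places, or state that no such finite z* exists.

With y'=λy (z=hλ):
  y_{n+1} = y_n + z·[13/25·y_n + 12/25·y_{n+1}] ⇒ (1 − 12/25z)y_{n+1} = (1 + 13/25z)y_n
  ⇒ R(z) = (1 + 13/25z)/(1 − 12/25z).

Boundary: |R(x)|=1, x<0.
x=-0.44: |R|=0.6367
R=−1: 1+13/25x = −1+12/25x ⇒ -1/25x=2 ⇒ x=2/(-1/25)=-50.0000
Confirm numerically:
  x=-42.422: |R|=0.98581 <1
  x=-34.236: |R|=0.96383 <1
  x=-29.284: |R|=0.94496 <1
  x=-28.742: |R|=0.94253 <1
  x=-50.594: |R|=1.00094 >1
  x=-50.302: |R|=1.00048 >1
  x=-50.240: |R|=1.00038 >1
So |R|<1 on (-50.0000, 0).

left endpoint -50.0000.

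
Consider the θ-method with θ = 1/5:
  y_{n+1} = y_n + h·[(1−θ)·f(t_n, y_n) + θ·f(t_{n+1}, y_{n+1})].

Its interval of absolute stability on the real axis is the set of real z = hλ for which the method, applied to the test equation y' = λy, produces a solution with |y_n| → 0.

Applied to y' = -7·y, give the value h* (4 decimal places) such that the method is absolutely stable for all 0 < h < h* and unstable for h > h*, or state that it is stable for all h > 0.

(-3.3333,0); λ=-7 ⇒ h* = (10/3)/7 = 0.4762.

Set f=λy, z=hλ:
  y_{n+1} = y_n + z·[4/5·y_n + 1/5·y_{n+1}] ⇒ (1 − 1/5z)y_{n+1} = (1 + 4/5z)y_n
  so R(z) = (1 + 4/5z)/(1 − 1/5z).

Need |R(x)|<1, x<0.
x=-0.39: |R|=0.6382
R=−1: 1+4/5x = −1+1/5x ⇒ -3/5x=2 ⇒ x=2/(-3/5)=-3.3333
Confirm numerically:
  x=-2.759: |R|=0.77794 <1
  x=-2.457: |R|=0.64745 <1
  x=-1.535: |R|=0.17445 <1
  x=-3.853: |R|=1.17610 >1
  x=-3.602: |R|=1.09370 >1
  x=-3.476: |R|=1.05050 >1
Interval (-3.3333, 0).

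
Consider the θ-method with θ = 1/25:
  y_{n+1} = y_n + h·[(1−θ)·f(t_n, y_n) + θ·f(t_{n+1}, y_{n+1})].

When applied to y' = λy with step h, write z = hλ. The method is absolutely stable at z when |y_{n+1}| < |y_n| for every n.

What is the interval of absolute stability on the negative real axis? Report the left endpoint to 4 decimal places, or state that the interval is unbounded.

Test eqn y'=λy, z=hλ:
  y_{n+1} = y_n + z·[24/25·y_n + 1/25·y_{n+1}] ⇒ (1 − 1/25z)y_{n+1} = (1 + 24/25z)y_n
  Hence R(z) = (1 + 24/25z)/(1 − 1/25z).

Solve |R(x)|<1 on ℝ⁻.
x=-1.7: |R|=0.5918
R=−1: 1+24/25x = −1+1/25x ⇒ -23/25x=2 ⇒ x=2/(-23/25)=-2.1739
Confirm numerically:
  x=-2.130: |R|=0.96277 <1
  x=-1.594: |R|=0.49846 <1
  x=-1.391: |R|=0.31768 <1
  x=-1.294: |R|=0.23032 <1
  x=-2.634: |R|=1.38293 >1
  x=-2.604: |R|=1.35835 >1
Stable set (-2.1739, 0).

z∈(-2.1739,0).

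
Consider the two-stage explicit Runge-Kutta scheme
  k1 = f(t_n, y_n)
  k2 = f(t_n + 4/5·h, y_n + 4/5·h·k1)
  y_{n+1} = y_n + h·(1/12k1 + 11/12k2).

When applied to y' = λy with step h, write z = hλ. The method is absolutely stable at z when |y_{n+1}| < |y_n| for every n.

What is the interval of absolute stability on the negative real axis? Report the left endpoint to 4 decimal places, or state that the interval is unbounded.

z∈(-1.3636,0).

On y'=λy, z=hλ:
  k1=λy_n ⇒ h·k1=z·y_n;  k2=λ(1+4/5z)y_n ⇒ h·k2=z(1+4/5z)y_n
  y_{n+1}/y_n = 1 + 1/12z + 11/12z(1+4/5z) = 1 + z + 11/15z²
  Hence R(z) = 1 + z + 11/15z².

Boundary: |R(x)|=1, x<0.
x=-0.37: |R|=0.7304
R=1: x+11/15x²=0 ⇒ x=−15/11=-1.3636; min R=1−1/(4·11/15)=0.6591>−1
Confirm numerically:
  x=-0.812: |R|=0.67152 <1
  x=-0.764: |R|=0.66404 <1
  x=-0.565: |R|=0.66910 <1
  x=-1.867: |R|=1.68917 >1
  x=-1.626: |R|=1.31284 >1
  x=-1.479: |R|=1.12512 >1
So |R|<1 on (-1.3636, 0).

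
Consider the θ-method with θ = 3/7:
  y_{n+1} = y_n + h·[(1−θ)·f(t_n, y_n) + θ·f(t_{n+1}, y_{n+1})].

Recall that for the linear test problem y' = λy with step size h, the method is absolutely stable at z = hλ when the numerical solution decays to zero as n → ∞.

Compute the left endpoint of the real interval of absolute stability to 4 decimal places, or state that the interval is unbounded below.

z* = -14.0000.

With y'=λy (z=hλ):
  y_{n+1} = y_n + z·[4/7·y_n + 3/7·y_{n+1}] ⇒ (1 − 3/7z)y_{n+1} = (1 + 4/7z)y_n
  Hence R(z) = (1 + 4/7z)/(1 − 3/7z).

Need |R(x)|<1, x<0.
x=-0.59: |R|=0.5291
R=−1: 1+4/7x = −1+3/7x ⇒ -1/7x=2 ⇒ x=2/(-1/7)=-14.0000
Confirm numerically:
  x=-13.237: |R|=0.98367 <1
  x=-10.024: |R|=0.89275 <1
  x=-7.726: |R|=0.79210 <1
  x=-6.457: |R|=0.71397 <1
  x=-14.547: |R|=1.01080 >1
  x=-14.090: |R|=1.00183 >1
Stable set (-14.0000, 0).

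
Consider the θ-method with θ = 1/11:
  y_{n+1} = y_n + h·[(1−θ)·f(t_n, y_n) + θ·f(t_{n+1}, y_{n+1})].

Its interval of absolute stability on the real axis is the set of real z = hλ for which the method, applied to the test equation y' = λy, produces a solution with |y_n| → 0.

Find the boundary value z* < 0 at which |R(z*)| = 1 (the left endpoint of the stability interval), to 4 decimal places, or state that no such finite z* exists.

Test eqn y'=λy, z=hλ:
  y_{n+1} = y_n + z·[10/11·y_n + 1/11·y_{n+1}] ⇒ (1 − 1/11z)y_{n+1} = (1 + 10/11z)y_n
  so R(z) = (1 + 10/11z)/(1 − 1/11z).

Need |R(x)|<1, x<0.
x=-0.4: |R|=0.6140
R=−1: 1+10/11x = −1+1/11x ⇒ -9/11x=2 ⇒ x=2/(-9/11)=-2.4444
Confirm numerically:
  x=-2.084: |R|=0.75206 <1
  x=-1.789: |R|=0.53874 <1
  x=-1.641: |R|=0.42797 <1
  x=-1.186: |R|=0.07057 <1
  x=-2.704: |R|=1.17046 >1
  x=-2.621: |R|=1.11666 >1
  x=-2.544: |R|=1.06615 >1
Interval (-2.4444, 0).

left endpoint -2.4444.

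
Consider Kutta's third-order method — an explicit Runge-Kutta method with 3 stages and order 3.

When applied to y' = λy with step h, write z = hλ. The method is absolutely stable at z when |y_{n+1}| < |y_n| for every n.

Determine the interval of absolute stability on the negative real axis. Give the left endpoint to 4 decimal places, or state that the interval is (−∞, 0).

Test eqn y'=λy, z=hλ:
  order 3, 3-stage ⇒ R(z)=1+z+z^2/2+z^3/6
  (e.g. R(-0.43)=0.64920, |R|=0.64920)

Solve |R(x)|<1 on ℝ⁻.
x=-0.43: |R|=0.6492
|R(-2.14)|=0.4836 |R(-1.79)|=0.1438 |R(-1.64)|=0.0304
Bisect:
  x_lo=-3.3767 |R|=3.0924  x_hi=-0.2830 |R|=0.7533
  mid=-1.82983 |R|=0.17682 →hi
  mid=-2.60324 |R|=1.15512 →lo
  mid=-2.21654 |R|=0.57501 →hi
  mid=-2.40989 |R|=0.83871 →hi
  mid=-2.50657 |R|=0.98987 →hi
  mid=-2.55491 |R|=1.07068 →lo
  mid=-2.53074 |R|=1.02983 →lo
  mid=-2.51865 |R|=1.00974 →lo
  ...
  [-2.51280,-2.51261] ⇒ x*=-2.5127
Interval (-2.5127, 0).

(-2.5127, 0).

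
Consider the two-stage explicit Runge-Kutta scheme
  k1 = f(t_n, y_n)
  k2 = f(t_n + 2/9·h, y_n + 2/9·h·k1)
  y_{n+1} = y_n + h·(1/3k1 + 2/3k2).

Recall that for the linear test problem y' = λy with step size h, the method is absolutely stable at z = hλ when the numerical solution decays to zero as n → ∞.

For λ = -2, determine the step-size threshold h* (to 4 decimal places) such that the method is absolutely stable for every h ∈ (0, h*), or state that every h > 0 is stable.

(-6.7500,0); λ=-2 ⇒ h* = (27/4)/2 = 3.3750.

Test eqn y'=λy, z=hλ:
  k1=λy_n ⇒ h·k1=z·y_n;  k2=λ(1+2/9z)y_n ⇒ h·k2=z(1+2/9z)y_n
  y_{n+1}/y_n = 1 + 1/3z + 2/3z(1+2/9z) = 1 + z + 4/27z²
  R(z) = 1 + z + 4/27z².

Boundary: |R(x)|=1, x<0.
x=-0.99: |R|=0.1552
R=1: x+4/27x²=0 ⇒ x=−27/4=-6.7500; min R=1−1/(4·4/27)=-0.6875>−1
Confirm numerically:
  x=-4.849: |R|=0.36562 <1
  x=-4.504: |R|=0.49866 <1
  x=-3.433: |R|=0.68700 <1
  x=-7.329: |R|=1.62867 >1
  x=-7.209: |R|=1.49021 >1
So |R|<1 on (-6.7500, 0).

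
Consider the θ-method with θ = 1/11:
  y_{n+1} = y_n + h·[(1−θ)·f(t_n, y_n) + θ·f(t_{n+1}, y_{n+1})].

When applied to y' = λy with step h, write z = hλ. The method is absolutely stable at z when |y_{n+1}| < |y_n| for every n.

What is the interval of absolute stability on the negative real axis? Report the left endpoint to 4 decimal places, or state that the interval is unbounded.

Set f=λy, z=hλ:
  y_{n+1} = y_n + z·[10/11·y_n + 1/11·y_{n+1}] ⇒ (1 − 1/11z)y_{n+1} = (1 + 10/11z)y_n
  R(z) = (1 + 10/11z)/(1 − 1/11z).

Solve |R(x)|<1 on ℝ⁻.
x=-1.63: |R|=0.4196
R=−1: 1+10/11x = −1+1/11x ⇒ -9/11x=2 ⇒ x=2/(-9/11)=-2.4444
Confirm numerically:
  x=-2.382: |R|=0.95800 <1
  x=-2.225: |R|=0.85066 <1
  x=-1.503: |R|=0.32232 <1
  x=-1.335: |R|=0.19051 <1
  x=-2.921: |R|=1.30810 >1
  x=-2.475: |R|=1.02041 >1
Stable set (-2.4444, 0).

(-2.4444, 0).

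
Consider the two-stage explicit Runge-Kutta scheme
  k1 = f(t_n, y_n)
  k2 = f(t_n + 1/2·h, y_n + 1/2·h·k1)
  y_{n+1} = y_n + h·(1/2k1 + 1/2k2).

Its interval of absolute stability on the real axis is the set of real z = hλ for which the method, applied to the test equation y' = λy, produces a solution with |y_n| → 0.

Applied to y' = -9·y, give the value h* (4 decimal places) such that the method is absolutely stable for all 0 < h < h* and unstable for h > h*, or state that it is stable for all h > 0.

On y'=λy, z=hλ:
  k1=λy_n ⇒ h·k1=z·y_n;  k2=λ(1+1/2z)y_n ⇒ h·k2=z(1+1/2z)y_n
  y_{n+1}/y_n = 1 + 1/2z + 1/2z(1+1/2z) = 1 + z + 1/4z²
  ⇒ R(z) = 1 + z + 1/4z².

Need |R(x)|<1, x<0.
x=-0.97: |R|=0.2652
R=1: x+1/4x²=0 ⇒ x=−4=-4.0000; min R=1−1/(4·1/4)=0.0000>−1
Confirm numerically:
  x=-3.921: |R|=0.92256 <1
  x=-3.481: |R|=0.54834 <1
  x=-2.596: |R|=0.08880 <1
  x=-4.467: |R|=1.52152 >1
  x=-4.334: |R|=1.36189 >1
  x=-4.328: |R|=1.35490 >1
Stable set (-4.0000, 0).

(-4.0000,0); λ=-9 ⇒ h* = (4)/9 = 0.4444.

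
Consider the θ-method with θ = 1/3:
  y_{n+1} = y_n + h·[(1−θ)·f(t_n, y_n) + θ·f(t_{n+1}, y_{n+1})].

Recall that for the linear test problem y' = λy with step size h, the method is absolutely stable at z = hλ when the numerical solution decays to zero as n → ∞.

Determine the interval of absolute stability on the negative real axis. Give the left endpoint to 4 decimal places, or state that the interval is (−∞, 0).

On y'=λy, z=hλ:
  y_{n+1} = y_n + z·[2/3·y_n + 1/3·y_{n+1}] ⇒ (1 − 1/3z)y_{n+1} = (1 + 2/3z)y_n
  so R(z) = (1 + 2/3z)/(1 − 1/3z).

Find x<0 with |R(x)|<1.
x=-0.68: |R|=0.4457
R=−1: 1+2/3x = −1+1/3x ⇒ -1/3x=2 ⇒ x=2/(-1/3)=-6.0000
Confirm numerically:
  x=-4.849: |R|=0.85336 <1
  x=-4.347: |R|=0.77501 <1
  x=-4.205: |R|=0.75087 <1
  x=-3.449: |R|=0.60443 <1
  x=-6.349: |R|=1.03733 >1
  x=-6.265: |R|=1.02860 >1
  x=-6.082: |R|=1.00903 >1
Stable set (-6.0000, 0).

z∈(-6.0000,0).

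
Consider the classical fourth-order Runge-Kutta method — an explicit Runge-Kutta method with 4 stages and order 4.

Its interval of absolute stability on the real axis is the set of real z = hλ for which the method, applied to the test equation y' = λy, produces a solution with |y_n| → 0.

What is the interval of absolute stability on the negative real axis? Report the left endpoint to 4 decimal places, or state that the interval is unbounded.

With y'=λy (z=hλ):
  order 4, 4-stage ⇒ R(z)=1+z+z^2/2+z^3/6+z^4/24
  (e.g. R(-1.73)=0.27672, |R|=0.27672)

Boundary: |R(x)|=1, x<0.
x=-1.73: |R|=0.2767
|R(-2.59)|=0.7433 |R(-2.06)|=0.3552 |R(-1.1)|=0.3442
Bisect:
  x_lo=-3.1805 |R|=1.7786  x_hi=-0.1291 |R|=0.8789
  mid=-1.65477 |R|=0.27158 →hi
  mid=-2.41761 |R|=0.57314 →hi
  mid=-2.79903 |R|=1.02091 →lo
  mid=-2.60832 |R|=0.76436 →hi
  mid=-2.70368 |R|=0.88376 →hi
  mid=-2.75135 |R|=0.95003 →hi
  mid=-2.77519 |R|=0.98488 →hi
  mid=-2.78711 |R|=1.00275 →lo
  ...
  [-2.78544,-2.78525] ⇒ x*=-2.7853
Interval (-2.7853, 0).

(-2.7853, 0).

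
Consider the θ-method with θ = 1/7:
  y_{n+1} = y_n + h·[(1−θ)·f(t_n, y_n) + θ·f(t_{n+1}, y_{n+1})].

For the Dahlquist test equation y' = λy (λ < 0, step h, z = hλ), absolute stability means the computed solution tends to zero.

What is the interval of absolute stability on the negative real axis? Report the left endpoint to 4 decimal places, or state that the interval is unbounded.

With y'=λy (z=hλ):
  y_{n+1} = y_n + z·[6/7·y_n + 1/7·y_{n+1}] ⇒ (1 − 1/7z)y_{n+1} = (1 + 6/7z)y_n
  R(z) = (1 + 6/7z)/(1 − 1/7z).

Solve |R(x)|<1 on ℝ⁻.
x=-1.17: |R|=0.0024
R=−1: 1+6/7x = −1+1/7x ⇒ -5/7x=2 ⇒ x=2/(-5/7)=-2.8000
Confirm numerically:
  x=-2.778: |R|=0.98875 <1
  x=-1.738: |R|=0.39231 <1
  x=-1.341: |R|=0.12540 <1
  x=-3.218: |R|=1.20454 >1
  x=-2.949: |R|=1.07488 >1
Interval (-2.8000, 0).

(-2.8000, 0).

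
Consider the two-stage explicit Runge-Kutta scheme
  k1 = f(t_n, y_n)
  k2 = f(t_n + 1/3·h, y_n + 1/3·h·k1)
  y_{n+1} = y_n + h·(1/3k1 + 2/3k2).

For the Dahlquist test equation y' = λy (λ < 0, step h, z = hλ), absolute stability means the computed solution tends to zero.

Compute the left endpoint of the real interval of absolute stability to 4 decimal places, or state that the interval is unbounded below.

left endpoint -4.5000.

On y'=λy, z=hλ:
  k1=λy_n ⇒ h·k1=z·y_n;  k2=λ(1+1/3z)y_n ⇒ h·k2=z(1+1/3z)y_n
  y_{n+1}/y_n = 1 + 1/3z + 2/3z(1+1/3z) = 1 + z + 2/9z²
  R(z) = 1 + z + 2/9z².

Boundary: |R(x)|=1, x<0.
x=-1.45: |R|=0.0172
R=1: x+2/9x²=0 ⇒ x=−9/2=-4.5000; min R=1−1/(4·2/9)=-0.1250>−1
Confirm numerically:
  x=-3.642: |R|=0.30559 <1
  x=-2.160: |R|=0.12320 <1
  x=-2.158: |R|=0.12312 <1
  x=-5.022: |R|=1.58255 >1
  x=-4.775: |R|=1.29181 >1
  x=-4.680: |R|=1.18720 >1
Interval (-4.5000, 0).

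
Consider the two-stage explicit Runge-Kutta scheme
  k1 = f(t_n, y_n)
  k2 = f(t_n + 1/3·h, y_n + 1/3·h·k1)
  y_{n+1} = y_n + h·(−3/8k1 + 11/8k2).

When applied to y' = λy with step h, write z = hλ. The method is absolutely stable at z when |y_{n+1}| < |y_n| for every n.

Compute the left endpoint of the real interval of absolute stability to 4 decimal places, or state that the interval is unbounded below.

left endpoint -2.1818.

Test eqn y'=λy, z=hλ:
  k1=λy_n ⇒ h·k1=z·y_n;  k2=λ(1+1/3z)y_n ⇒ h·k2=z(1+1/3z)y_n
  y_{n+1}/y_n = 1 − 3/8z + 11/8z(1+1/3z) = 1 + z + 11/24z²
  so R(z) = 1 + z + 11/24z².

Solve |R(x)|<1 on ℝ⁻.
x=-1.48: |R|=0.5239
R=1: x+11/24x²=0 ⇒ x=−24/11=-2.1818; min R=1−1/(4·11/24)=0.4545>−1
Confirm numerically:
  x=-2.071: |R|=0.89481 <1
  x=-1.314: |R|=0.47736 <1
  x=-1.131: |R|=0.45528 <1
  x=-1.128: |R|=0.45518 <1
  x=-2.688: |R|=1.62362 >1
  x=-2.259: |R|=1.07991 >1
Stable set (-2.1818, 0).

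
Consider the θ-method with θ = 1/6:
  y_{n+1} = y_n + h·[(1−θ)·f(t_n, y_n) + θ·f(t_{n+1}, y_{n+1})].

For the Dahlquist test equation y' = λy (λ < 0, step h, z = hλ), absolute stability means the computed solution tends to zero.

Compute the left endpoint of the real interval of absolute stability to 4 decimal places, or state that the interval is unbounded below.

left endpoint -3.0000.

With y'=λy (z=hλ):
  y_{n+1} = y_n + z·[5/6·y_n + 1/6·y_{n+1}] ⇒ (1 − 1/6z)y_{n+1} = (1 + 5/6z)y_n
  so R(z) = (1 + 5/6z)/(1 − 1/6z).

Boundary: |R(x)|=1, x<0.
x=-1.18: |R|=0.0139
R=−1: 1+5/6x = −1+1/6x ⇒ -2/3x=2 ⇒ x=2/(-2/3)=-3.0000
Confirm numerically:
  x=-2.569: |R|=0.79881 <1
  x=-1.988: |R|=0.49324 <1
  x=-1.969: |R|=0.48249 <1
  x=-1.580: |R|=0.25066 <1
  x=-3.552: |R|=1.23116 >1
  x=-3.233: |R|=1.10094 >1
  x=-3.133: |R|=1.05825 >1
Interval (-3.0000, 0).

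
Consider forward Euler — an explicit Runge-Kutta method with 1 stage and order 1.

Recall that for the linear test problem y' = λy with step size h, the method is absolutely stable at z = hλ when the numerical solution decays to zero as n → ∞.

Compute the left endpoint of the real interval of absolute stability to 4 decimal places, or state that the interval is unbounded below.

z* = -2.0000.

Test eqn y'=λy, z=hλ:
  order 1, 1-stage ⇒ R(z)=1+z
  (e.g. R(-1.02)=-0.02000, |R|=0.02000)

Need |R(x)|<1, x<0.
x=-1.02: |R|=0.0200
|R(-2.02)|=1.0200 |R(-1.44)|=0.4400 |R(-0.92)|=0.0800
Bisect:
  x_lo=-2.8033 |R|=1.8033  x_hi=-0.0557 |R|=0.9443
  mid=-1.42950 |R|=0.42950 →hi
  mid=-2.11639 |R|=1.11639 →lo
  mid=-1.77294 |R|=0.77294 →hi
  mid=-1.94467 |R|=0.94467 →hi
  mid=-2.03053 |R|=1.03053 →lo
  mid=-1.98760 |R|=0.98760 →hi
  mid=-2.00906 |R|=1.00906 →lo
  mid=-1.99833 |R|=0.99833 →hi
  ...
  [-2.00001,-1.99984] ⇒ x*=-2.0000
Stable set (-2.0000, 0).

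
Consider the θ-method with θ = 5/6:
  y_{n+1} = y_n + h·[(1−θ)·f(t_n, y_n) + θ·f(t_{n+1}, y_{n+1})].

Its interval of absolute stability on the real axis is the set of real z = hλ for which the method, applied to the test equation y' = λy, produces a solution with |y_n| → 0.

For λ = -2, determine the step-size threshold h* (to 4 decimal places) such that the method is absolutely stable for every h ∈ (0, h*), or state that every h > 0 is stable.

interval (−∞, 0). Any h>0 works for λ=-2.

With y'=λy (z=hλ):
  y_{n+1} = y_n + z·[1/6·y_n + 5/6·y_{n+1}] ⇒ (1 − 5/6z)y_{n+1} = (1 + 1/6z)y_n
  Hence R(z) = (1 + 1/6z)/(1 − 5/6z).

Find x<0 with |R(x)|<1.
x=-1.72: |R|=0.2932
x=-2: |R|=0.2500
x=-10: |R|=0.0714
x=-100: |R|=0.1858
θ=5/6≥1/2 ⇒ |1+1/6x|<|1−5/6x| ∀x<0 ⇒ interval (−∞,0).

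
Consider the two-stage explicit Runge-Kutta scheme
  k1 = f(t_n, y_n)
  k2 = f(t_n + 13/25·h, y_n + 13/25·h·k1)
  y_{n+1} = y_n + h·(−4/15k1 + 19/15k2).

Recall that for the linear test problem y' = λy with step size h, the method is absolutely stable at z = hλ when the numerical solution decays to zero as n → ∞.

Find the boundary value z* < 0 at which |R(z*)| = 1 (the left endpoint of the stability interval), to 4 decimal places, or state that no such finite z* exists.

With y'=λy (z=hλ):
  k1=λy_n ⇒ h·k1=z·y_n;  k2=λ(1+13/25z)y_n ⇒ h·k2=z(1+13/25z)y_n
  y_{n+1}/y_n = 1 − 4/15z + 19/15z(1+13/25z) = 1 + z + 247/375z²
  so R(z) = 1 + z + 247/375z².

Solve |R(x)|<1 on ℝ⁻.
x=-1.33: |R|=0.8351
R=1: x+247/375x²=0 ⇒ x=−375/247=-1.5182; min R=1−1/(4·247/375)=0.6204>−1
Confirm numerically:
  x=-1.342: |R|=0.84423 <1
  x=-0.962: |R|=0.64756 <1
  x=-0.779: |R|=0.62071 <1
  x=-0.749: |R|=0.62051 <1
  x=-1.906: |R|=1.48683 >1
  x=-1.569: |R|=1.05248 >1
  x=-1.568: |R|=1.05141 >1
So |R|<1 on (-1.5182, 0).

left endpoint -1.5182.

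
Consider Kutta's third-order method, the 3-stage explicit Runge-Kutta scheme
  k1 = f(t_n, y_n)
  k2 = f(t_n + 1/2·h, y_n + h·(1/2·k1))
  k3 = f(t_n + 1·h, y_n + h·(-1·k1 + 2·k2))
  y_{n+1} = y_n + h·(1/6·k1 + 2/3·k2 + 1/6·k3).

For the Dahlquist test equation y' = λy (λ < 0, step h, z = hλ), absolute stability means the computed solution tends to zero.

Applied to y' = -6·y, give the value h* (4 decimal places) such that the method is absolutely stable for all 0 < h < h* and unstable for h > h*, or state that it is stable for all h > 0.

On y'=λy, z=hλ:
  order 3, 3-stage ⇒ R(z)=1+z+z^2/2+z^3/6
  (e.g. R(-0.7)=0.48783, |R|=0.48783)

Need |R(x)|<1, x<0.
x=-0.7: |R|=0.4878
|R(-2.52)|=1.0120 |R(-1.17)|=0.2475 |R(-0.91)|=0.3785
Bisect:
  x_lo=-3.1694 |R|=2.4530  x_hi=-0.3437 |R|=0.7086
  mid=-1.75656 |R|=0.11712 →hi
  mid=-2.46298 |R|=0.92002 →hi
  mid=-2.81618 |R|=1.57322 →lo
  mid=-2.63958 |R|=1.22105 →lo
  mid=-2.55128 |R|=1.06449 →lo
  mid=-2.50713 |R|=0.99079 →hi
  mid=-2.52920 |R|=1.02727 →lo
  mid=-2.51817 |R|=1.00894 →lo
  mid=-2.51265 |R|=0.99984 →hi
  ...
  [-2.51282,-2.51265] ⇒ x*=-2.5127
Interval (-2.5127, 0).

(-2.5127,0); λ=-6 ⇒ h* = 0.4188.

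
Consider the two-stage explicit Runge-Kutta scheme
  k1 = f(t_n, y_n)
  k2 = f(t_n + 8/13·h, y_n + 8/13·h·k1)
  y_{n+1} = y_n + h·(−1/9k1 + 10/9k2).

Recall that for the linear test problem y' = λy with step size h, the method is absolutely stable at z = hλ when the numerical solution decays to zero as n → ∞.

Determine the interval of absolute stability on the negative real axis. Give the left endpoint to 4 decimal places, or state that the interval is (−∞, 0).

Test eqn y'=λy, z=hλ:
  k1=λy_n ⇒ h·k1=z·y_n;  k2=λ(1+8/13z)y_n ⇒ h·k2=z(1+8/13z)y_n
  y_{n+1}/y_n = 1 − 1/9z + 10/9z(1+8/13z) = 1 + z + 80/117z²
  R(z) = 1 + z + 80/117z².

Need |R(x)|<1, x<0.
x=-0.44: |R|=0.6924
R=1: x+80/117x²=0 ⇒ x=−117/80=-1.4625; min R=1−1/(4·80/117)=0.6344>−1
Confirm numerically:
  x=-1.198: |R|=0.78334 <1
  x=-1.140: |R|=0.74862 <1
  x=-0.948: |R|=0.66650 <1
  x=-0.928: |R|=0.66084 <1
  x=-1.869: |R|=1.51949 >1
  x=-1.646: |R|=1.20652 >1
So |R|<1 on (-1.4625, 0).

z∈(-1.4625,0).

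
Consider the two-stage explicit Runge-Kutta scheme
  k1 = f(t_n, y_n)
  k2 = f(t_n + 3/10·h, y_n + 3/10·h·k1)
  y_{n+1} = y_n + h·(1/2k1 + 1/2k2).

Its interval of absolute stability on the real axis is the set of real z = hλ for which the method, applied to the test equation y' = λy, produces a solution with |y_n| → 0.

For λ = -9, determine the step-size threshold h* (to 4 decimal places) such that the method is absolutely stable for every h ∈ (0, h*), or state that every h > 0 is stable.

(-6.6667,0); λ=-9 ⇒ h* = (20/3)/9 = 0.7407.

Test eqn y'=λy, z=hλ:
  k1=λy_n ⇒ h·k1=z·y_n;  k2=λ(1+3/10z)y_n ⇒ h·k2=z(1+3/10z)y_n
  y_{n+1}/y_n = 1 + 1/2z + 1/2z(1+3/10z) = 1 + z + 3/20z²
  so R(z) = 1 + z + 3/20z².

Find x<0 with |R(x)|<1.
x=-1.67: |R|=0.2517
R=1: x+3/20x²=0 ⇒ x=−20/3=-6.6667; min R=1−1/(4·3/20)=-0.6667>−1
Confirm numerically:
  x=-6.310: |R|=0.66241 <1
  x=-5.063: |R|=0.21790 <1
  x=-4.475: |R|=0.47116 <1
  x=-3.144: |R|=0.66129 <1
  x=-7.077: |R|=1.43559 >1
  x=-7.018: |R|=1.36985 >1
Interval (-6.6667, 0).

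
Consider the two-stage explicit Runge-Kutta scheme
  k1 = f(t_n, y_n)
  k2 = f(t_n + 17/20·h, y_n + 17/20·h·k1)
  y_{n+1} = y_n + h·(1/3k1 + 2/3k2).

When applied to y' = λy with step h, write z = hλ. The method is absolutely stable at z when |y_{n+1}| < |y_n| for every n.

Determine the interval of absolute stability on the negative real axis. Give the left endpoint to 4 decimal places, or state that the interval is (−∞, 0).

With y'=λy (z=hλ):
  k1=λy_n ⇒ h·k1=z·y_n;  k2=λ(1+17/20z)y_n ⇒ h·k2=z(1+17/20z)y_n
  y_{n+1}/y_n = 1 + 1/3z + 2/3z(1+17/20z) = 1 + z + 17/30z²
  Hence R(z) = 1 + z + 17/30z².

Solve |R(x)|<1 on ℝ⁻.
x=-1.5: |R|=0.7750
R=1: x+17/30x²=0 ⇒ x=−30/17=-1.7647; min R=1−1/(4·17/30)=0.5588>−1
Confirm numerically:
  x=-1.133: |R|=0.59442 <1
  x=-1.122: |R|=0.59137 <1
  x=-1.097: |R|=0.58493 <1
  x=-1.092: |R|=0.58373 <1
  x=-2.152: |R|=1.47229 >1
  x=-1.796: |R|=1.03185 >1
Interval (-1.7647, 0).

(-1.7647, 0).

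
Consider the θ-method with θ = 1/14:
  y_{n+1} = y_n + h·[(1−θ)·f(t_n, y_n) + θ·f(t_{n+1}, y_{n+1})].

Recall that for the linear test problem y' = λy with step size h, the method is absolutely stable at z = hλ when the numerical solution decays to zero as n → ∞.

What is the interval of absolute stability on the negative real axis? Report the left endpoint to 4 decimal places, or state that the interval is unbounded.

z∈(-2.3333,0).

Test eqn y'=λy, z=hλ:
  y_{n+1} = y_n + z·[13/14·y_n + 1/14·y_{n+1}] ⇒ (1 − 1/14z)y_{n+1} = (1 + 13/14z)y_n
  R(z) = (1 + 13/14z)/(1 − 1/14z).

Boundary: |R(x)|=1, x<0.
x=-0.74: |R|=0.2972
R=−1: 1+13/14x = −1+1/14x ⇒ -6/7x=2 ⇒ x=2/(-6/7)=-2.3333
Confirm numerically:
  x=-2.214: |R|=0.91168 <1
  x=-2.155: |R|=0.86753 <1
  x=-1.486: |R|=0.34341 <1
  x=-1.405: |R|=0.27686 <1
  x=-2.930: |R|=1.42292 >1
  x=-2.612: |R|=1.20130 >1
  x=-2.414: |R|=1.05897 >1
Interval (-2.3333, 0).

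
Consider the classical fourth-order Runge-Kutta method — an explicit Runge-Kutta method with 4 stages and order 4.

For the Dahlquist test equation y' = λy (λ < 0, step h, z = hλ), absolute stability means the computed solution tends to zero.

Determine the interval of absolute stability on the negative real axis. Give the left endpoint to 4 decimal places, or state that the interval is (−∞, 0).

On y'=λy, z=hλ:
  order 4, 4-stage ⇒ R(z)=1+z+z^2/2+z^3/6+z^4/24
  (e.g. R(-1.64)=0.27106, |R|=0.27106)

Find x<0 with |R(x)|<1.
x=-1.64: |R|=0.2711
|R(-2.52)|=0.6683 |R(-2.17)|=0.4053 |R(-1.21)|=0.3161
Bisect:
  x_lo=-3.5313 |R|=2.8438  x_hi=-0.2450 |R|=0.7827
  mid=-1.88814 |R|=0.30208 →hi
  mid=-2.70972 |R|=0.89192 →hi
  mid=-3.12052 |R|=1.63478 →lo
  mid=-2.91512 |R|=1.21404 →lo
  mid=-2.81242 |R|=1.04168 →lo
  mid=-2.76107 |R|=0.96409 →hi
  mid=-2.78675 |R|=1.00220 →lo
  mid=-2.77391 |R|=0.98297 →hi
  mid=-2.78033 |R|=0.99254 →hi
  ...
  [-2.78534,-2.78514] ⇒ x*=-2.7853
Interval (-2.7853, 0).

(-2.7853, 0).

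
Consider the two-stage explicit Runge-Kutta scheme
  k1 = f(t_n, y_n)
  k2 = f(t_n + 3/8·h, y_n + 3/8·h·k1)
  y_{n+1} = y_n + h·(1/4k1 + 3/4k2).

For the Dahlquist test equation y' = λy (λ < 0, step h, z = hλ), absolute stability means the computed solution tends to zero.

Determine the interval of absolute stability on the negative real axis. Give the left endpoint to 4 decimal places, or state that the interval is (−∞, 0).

(-3.5556, 0).

Set f=λy, z=hλ:
  k1=λy_n ⇒ h·k1=z·y_n;  k2=λ(1+3/8z)y_n ⇒ h·k2=z(1+3/8z)y_n
  y_{n+1}/y_n = 1 + 1/4z + 3/4z(1+3/8z) = 1 + z + 9/32z²
  R(z) = 1 + z + 9/32z².

Boundary: |R(x)|=1, x<0.
x=-1.34: |R|=0.1650
R=1: x+9/32x²=0 ⇒ x=−32/9=-3.5556; min R=1−1/(4·9/32)=0.1111>−1
Confirm numerically:
  x=-3.295: |R|=0.75854 <1
  x=-2.524: |R|=0.26772 <1
  x=-2.217: |R|=0.16537 <1
  x=-3.817: |R|=1.28067 >1
  x=-3.740: |R|=1.19401 >1
  x=-3.684: |R|=1.13308 >1
Stable set (-3.5556, 0).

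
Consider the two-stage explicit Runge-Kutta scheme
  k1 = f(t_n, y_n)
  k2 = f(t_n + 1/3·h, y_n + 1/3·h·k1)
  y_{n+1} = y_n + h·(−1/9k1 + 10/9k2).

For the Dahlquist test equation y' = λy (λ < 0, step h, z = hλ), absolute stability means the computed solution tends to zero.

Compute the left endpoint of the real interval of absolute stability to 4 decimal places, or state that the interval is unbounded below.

Test eqn y'=λy, z=hλ:
  k1=λy_n ⇒ h·k1=z·y_n;  k2=λ(1+1/3z)y_n ⇒ h·k2=z(1+1/3z)y_n
  y_{n+1}/y_n = 1 − 1/9z + 10/9z(1+1/3z) = 1 + z + 10/27z²
  so R(z) = 1 + z + 10/27z².

Find x<0 with |R(x)|<1.
x=-0.96: |R|=0.3813
R=1: x+10/27x²=0 ⇒ x=−27/10=-2.7000; min R=1−1/(4·10/27)=0.3250>−1
Confirm numerically:
  x=-2.458: |R|=0.77969 <1
  x=-2.417: |R|=0.74666 <1
  x=-1.697: |R|=0.36960 <1
  x=-3.073: |R|=1.42453 >1
  x=-3.021: |R|=1.35916 >1
  x=-2.727: |R|=1.02727 >1
Interval (-2.7000, 0).

left endpoint -2.7000.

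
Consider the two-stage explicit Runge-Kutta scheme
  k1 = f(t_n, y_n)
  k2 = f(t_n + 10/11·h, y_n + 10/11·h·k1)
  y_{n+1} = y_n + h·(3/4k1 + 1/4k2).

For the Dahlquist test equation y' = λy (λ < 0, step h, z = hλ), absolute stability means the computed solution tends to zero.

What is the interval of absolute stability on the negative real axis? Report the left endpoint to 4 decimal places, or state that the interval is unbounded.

Set f=λy, z=hλ:
  k1=λy_n ⇒ h·k1=z·y_n;  k2=λ(1+10/11z)y_n ⇒ h·k2=z(1+10/11z)y_n
  y_{n+1}/y_n = 1 + 3/4z + 1/4z(1+10/11z) = 1 + z + 5/22z²
  ⇒ R(z) = 1 + z + 5/22z².

Need |R(x)|<1, x<0.
x=-1.22: |R|=0.1183
R=1: x+5/22x²=0 ⇒ x=−22/5=-4.4000; min R=1−1/(4·5/22)=-0.1000>−1
Confirm numerically:
  x=-3.413: |R|=0.23440 <1
  x=-3.325: |R|=0.18764 <1
  x=-3.234: |R|=0.14299 <1
  x=-2.819: |R|=0.01292 <1
  x=-4.890: |R|=1.54457 >1
  x=-4.514: |R|=1.11695 >1
So |R|<1 on (-4.4000, 0).

z∈(-4.4000,0).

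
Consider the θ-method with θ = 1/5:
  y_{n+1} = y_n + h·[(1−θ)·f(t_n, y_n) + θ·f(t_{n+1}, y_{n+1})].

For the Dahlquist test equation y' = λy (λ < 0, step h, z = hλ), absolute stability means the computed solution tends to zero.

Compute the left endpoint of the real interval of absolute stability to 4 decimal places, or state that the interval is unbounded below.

Set f=λy, z=hλ:
  y_{n+1} = y_n + z·[4/5·y_n + 1/5·y_{n+1}] ⇒ (1 − 1/5z)y_{n+1} = (1 + 4/5z)y_n
  R(z) = (1 + 4/5z)/(1 − 1/5z).

Boundary: |R(x)|=1, x<0.
x=-0.33: |R|=0.6904
R=−1: 1+4/5x = −1+1/5x ⇒ -3/5x=2 ⇒ x=2/(-3/5)=-3.3333
Confirm numerically:
  x=-3.259: |R|=0.97300 <1
  x=-3.036: |R|=0.88900 <1
  x=-2.750: |R|=0.77419 <1
  x=-1.624: |R|=0.22585 <1
  x=-3.777: |R|=1.15165 >1
  x=-3.565: |R|=1.08114 >1
  x=-3.528: |R|=1.06848 >1
Stable set (-3.3333, 0).

left endpoint -3.3333.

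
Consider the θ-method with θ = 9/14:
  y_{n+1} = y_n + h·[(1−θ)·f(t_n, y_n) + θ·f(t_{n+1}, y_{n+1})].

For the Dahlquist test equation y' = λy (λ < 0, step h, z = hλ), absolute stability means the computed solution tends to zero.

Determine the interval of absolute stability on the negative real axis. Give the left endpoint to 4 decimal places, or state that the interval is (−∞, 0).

Test eqn y'=λy, z=hλ:
  y_{n+1} = y_n + z·[5/14·y_n + 9/14·y_{n+1}] ⇒ (1 − 9/14z)y_{n+1} = (1 + 5/14z)y_n
  so R(z) = (1 + 5/14z)/(1 − 9/14z).

Find x<0 with |R(x)|<1.
x=-0.8: |R|=0.4717
x=-2: |R|=0.1250
x=-10: |R|=0.3462
x=-100: |R|=0.5317
θ=9/14≥1/2 ⇒ |1+5/14x|<|1−9/14x| ∀x<0 ⇒ interval (−∞,0).

(−∞, 0) — no finite endpoint.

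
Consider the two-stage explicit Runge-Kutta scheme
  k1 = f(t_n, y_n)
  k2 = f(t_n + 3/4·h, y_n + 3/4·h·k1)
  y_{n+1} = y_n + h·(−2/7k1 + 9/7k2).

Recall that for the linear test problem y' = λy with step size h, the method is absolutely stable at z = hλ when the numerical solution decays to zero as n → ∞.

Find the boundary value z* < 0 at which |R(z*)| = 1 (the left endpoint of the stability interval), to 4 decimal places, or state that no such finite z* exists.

z* = -1.0370.

Set f=λy, z=hλ:
  k1=λy_n ⇒ h·k1=z·y_n;  k2=λ(1+3/4z)y_n ⇒ h·k2=z(1+3/4z)y_n
  y_{n+1}/y_n = 1 − 2/7z + 9/7z(1+3/4z) = 1 + z + 27/28z²
  R(z) = 1 + z + 27/28z².

Boundary: |R(x)|=1, x<0.
x=-0.58: |R|=0.7444
R=1: x+27/28x²=0 ⇒ x=−28/27=-1.0370; min R=1−1/(4·27/28)=0.7407>−1
Confirm numerically:
  x=-0.878: |R|=0.86535 <1
  x=-0.763: |R|=0.79838 <1
  x=-0.719: |R|=0.77950 <1
  x=-1.248: |R|=1.25388 >1
  x=-1.079: |R|=1.04366 >1
So |R|<1 on (-1.0370, 0).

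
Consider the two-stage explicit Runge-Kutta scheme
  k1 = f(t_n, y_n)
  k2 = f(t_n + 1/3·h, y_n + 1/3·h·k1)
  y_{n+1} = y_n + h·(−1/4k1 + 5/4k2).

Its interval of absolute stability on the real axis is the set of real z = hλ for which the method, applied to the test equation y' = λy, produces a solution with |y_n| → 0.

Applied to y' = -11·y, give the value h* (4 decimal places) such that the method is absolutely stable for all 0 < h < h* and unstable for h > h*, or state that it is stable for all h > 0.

(-2.4000,0); λ=-11 ⇒ h* = (12/5)/11 = 0.2182.

On y'=λy, z=hλ:
  k1=λy_n ⇒ h·k1=z·y_n;  k2=λ(1+1/3z)y_n ⇒ h·k2=z(1+1/3z)y_n
  y_{n+1}/y_n = 1 − 1/4z + 5/4z(1+1/3z) = 1 + z + 5/12z²
  so R(z) = 1 + z + 5/12z².

Boundary: |R(x)|=1, x<0.
x=-1.66: |R|=0.4882
R=1: x+5/12x²=0 ⇒ x=−12/5=-2.4000; min R=1−1/(4·5/12)=0.4000>−1
Confirm numerically:
  x=-1.709: |R|=0.50795 <1
  x=-1.699: |R|=0.50375 <1
  x=-1.637: |R|=0.47957 <1
  x=-1.611: |R|=0.47038 <1
  x=-2.935: |R|=1.65426 >1
  x=-2.758: |R|=1.41140 >1
  x=-2.615: |R|=1.23426 >1
Stable set (-2.4000, 0).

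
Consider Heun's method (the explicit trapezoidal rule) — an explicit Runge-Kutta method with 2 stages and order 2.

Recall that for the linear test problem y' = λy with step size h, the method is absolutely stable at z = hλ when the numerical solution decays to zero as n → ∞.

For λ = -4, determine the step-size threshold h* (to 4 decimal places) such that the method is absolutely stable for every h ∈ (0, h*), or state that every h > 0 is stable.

Test eqn y'=λy, z=hλ:
  order 2, 2-stage ⇒ R(z)=1+z+z^2/2
  (e.g. R(-1.7)=0.74500, |R|=0.74500)

Solve |R(x)|<1 on ℝ⁻.
x=-1.7: |R|=0.7450
|R(-1.83)|=0.8445 |R(-1.26)|=0.5338 |R(-1.05)|=0.5012
Bisect:
  x_lo=-2.8452 |R|=2.2024  x_hi=-0.1053 |R|=0.9003
  mid=-1.47524 |R|=0.61293 →hi
  mid=-2.16023 |R|=1.17307 →lo
  mid=-1.81773 |R|=0.83435 →hi
  mid=-1.98898 |R|=0.98904 →hi
  mid=-2.07461 |R|=1.07739 →lo
  mid=-2.03179 |R|=1.03230 →lo
  mid=-2.01039 |R|=1.01044 →lo
  mid=-1.99969 |R|=0.99969 →hi
  mid=-2.00504 |R|=1.00505 →lo
  ...
  [-2.00002,-1.99985] ⇒ x*=-2.0000
Stable set (-2.0000, 0).

(-2.0000,0); λ=-4 ⇒ h* = 0.5000.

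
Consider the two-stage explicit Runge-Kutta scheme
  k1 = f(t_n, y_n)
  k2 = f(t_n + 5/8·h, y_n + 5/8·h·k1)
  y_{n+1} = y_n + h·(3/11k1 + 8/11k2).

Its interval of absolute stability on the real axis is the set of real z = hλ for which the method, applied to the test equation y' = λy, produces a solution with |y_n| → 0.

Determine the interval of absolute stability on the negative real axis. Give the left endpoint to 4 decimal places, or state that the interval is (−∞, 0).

z∈(-2.2000,0).

On y'=λy, z=hλ:
  k1=λy_n ⇒ h·k1=z·y_n;  k2=λ(1+5/8z)y_n ⇒ h·k2=z(1+5/8z)y_n
  y_{n+1}/y_n = 1 + 3/11z + 8/11z(1+5/8z) = 1 + z + 5/11z²
  R(z) = 1 + z + 5/11z².

Find x<0 with |R(x)|<1.
x=-0.71: |R|=0.5191
R=1: x+5/11x²=0 ⇒ x=−11/5=-2.2000; min R=1−1/(4·5/11)=0.4500>−1
Confirm numerically:
  x=-2.155: |R|=0.95592 <1
  x=-2.043: |R|=0.85420 <1
  x=-1.963: |R|=0.78853 <1
  x=-2.786: |R|=1.74209 >1
  x=-2.429: |R|=1.25284 >1
  x=-2.291: |R|=1.09476 >1
Interval (-2.2000, 0).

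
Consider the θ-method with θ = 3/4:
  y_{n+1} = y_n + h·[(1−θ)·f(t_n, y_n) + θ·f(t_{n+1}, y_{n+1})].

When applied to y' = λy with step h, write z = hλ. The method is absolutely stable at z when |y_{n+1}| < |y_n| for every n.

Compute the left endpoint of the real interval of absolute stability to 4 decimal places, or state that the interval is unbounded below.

Set f=λy, z=hλ:
  y_{n+1} = y_n + z·[1/4·y_n + 3/4·y_{n+1}] ⇒ (1 − 3/4z)y_{n+1} = (1 + 1/4z)y_n
  so R(z) = (1 + 1/4z)/(1 − 3/4z).

Solve |R(x)|<1 on ℝ⁻.
x=-1.72: |R|=0.2489
x=-2: |R|=0.2000
x=-10: |R|=0.1765
x=-100: |R|=0.3158
θ=3/4≥1/2 ⇒ |1+1/4x|<|1−3/4x| ∀x<0 ⇒ stable on all of ℝ⁻.

interval (−∞, 0).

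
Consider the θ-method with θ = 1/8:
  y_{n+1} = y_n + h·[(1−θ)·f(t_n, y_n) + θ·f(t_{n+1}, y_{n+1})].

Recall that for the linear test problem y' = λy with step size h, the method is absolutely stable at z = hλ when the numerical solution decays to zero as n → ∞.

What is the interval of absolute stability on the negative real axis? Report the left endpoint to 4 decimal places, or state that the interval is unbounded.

On y'=λy, z=hλ:
  y_{n+1} = y_n + z·[7/8·y_n + 1/8·y_{n+1}] ⇒ (1 − 1/8z)y_{n+1} = (1 + 7/8z)y_n
  so R(z) = (1 + 7/8z)/(1 − 1/8z).

Solve |R(x)|<1 on ℝ⁻.
x=-1.62: |R|=0.3472
R=−1: 1+7/8x = −1+1/8x ⇒ -3/4x=2 ⇒ x=2/(-3/4)=-2.6667
Confirm numerically:
  x=-2.016: |R|=0.61022 <1
  x=-1.902: |R|=0.53666 <1
  x=-1.575: |R|=0.31593 <1
  x=-2.844: |R|=1.09812 >1
  x=-2.817: |R|=1.08339 >1
  x=-2.781: |R|=1.06363 >1
So |R|<1 on (-2.6667, 0).

(-2.6667, 0).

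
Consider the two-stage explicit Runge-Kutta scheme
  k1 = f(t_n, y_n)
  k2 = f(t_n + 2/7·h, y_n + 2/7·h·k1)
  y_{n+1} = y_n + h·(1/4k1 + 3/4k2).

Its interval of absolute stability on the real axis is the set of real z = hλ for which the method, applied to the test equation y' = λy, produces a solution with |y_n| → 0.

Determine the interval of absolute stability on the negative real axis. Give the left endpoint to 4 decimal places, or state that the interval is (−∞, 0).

z∈(-4.6667,0).

Set f=λy, z=hλ:
  k1=λy_n ⇒ h·k1=z·y_n;  k2=λ(1+2/7z)y_n ⇒ h·k2=z(1+2/7z)y_n
  y_{n+1}/y_n = 1 + 1/4z + 3/4z(1+2/7z) = 1 + z + 3/14z²
  Hence R(z) = 1 + z + 3/14z².

Boundary: |R(x)|=1, x<0.
x=-0.59: |R|=0.4846
R=1: x+3/14x²=0 ⇒ x=−14/3=-4.6667; min R=1−1/(4·3/14)=-0.1667>−1
Confirm numerically:
  x=-4.293: |R|=0.65625 <1
  x=-3.887: |R|=0.35059 <1
  x=-2.382: |R|=0.16616 <1
  x=-1.926: |R|=0.13111 <1
  x=-5.145: |R|=1.52736 >1
  x=-4.759: |R|=1.09416 >1
Stable set (-4.6667, 0).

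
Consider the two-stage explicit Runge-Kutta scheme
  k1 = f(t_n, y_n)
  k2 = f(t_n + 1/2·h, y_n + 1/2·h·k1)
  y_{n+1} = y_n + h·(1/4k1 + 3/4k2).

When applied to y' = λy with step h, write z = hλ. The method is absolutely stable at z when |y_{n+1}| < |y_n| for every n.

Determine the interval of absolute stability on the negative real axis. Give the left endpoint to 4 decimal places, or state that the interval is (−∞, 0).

Test eqn y'=λy, z=hλ:
  k1=λy_n ⇒ h·k1=z·y_n;  k2=λ(1+1/2z)y_n ⇒ h·k2=z(1+1/2z)y_n
  y_{n+1}/y_n = 1 + 1/4z + 3/4z(1+1/2z) = 1 + z + 3/8z²
  ⇒ R(z) = 1 + z + 3/8z².

Need |R(x)|<1, x<0.
x=-1.04: |R|=0.3656
R=1: x+3/8x²=0 ⇒ x=−8/3=-2.6667; min R=1−1/(4·3/8)=0.3333>−1
Confirm numerically:
  x=-2.459: |R|=0.80851 <1
  x=-1.874: |R|=0.44295 <1
  x=-1.707: |R|=0.38569 <1
  x=-1.105: |R|=0.35288 <1
  x=-3.234: |R|=1.68803 >1
  x=-3.175: |R|=1.60523 >1
So |R|<1 on (-2.6667, 0).

z∈(-2.6667,0).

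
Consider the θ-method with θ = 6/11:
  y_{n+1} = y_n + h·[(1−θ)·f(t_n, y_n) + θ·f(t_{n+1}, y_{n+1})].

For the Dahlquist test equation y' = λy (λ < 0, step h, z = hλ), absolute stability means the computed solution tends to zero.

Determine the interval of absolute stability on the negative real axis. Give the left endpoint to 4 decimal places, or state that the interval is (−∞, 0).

unbounded; (−∞, 0).

On y'=λy, z=hλ:
  y_{n+1} = y_n + z·[5/11·y_n + 6/11·y_{n+1}] ⇒ (1 − 6/11z)y_{n+1} = (1 + 5/11z)y_n
  ⇒ R(z) = (1 + 5/11z)/(1 − 6/11z).

Find x<0 with |R(x)|<1.
x=-0.72: |R|=0.4830
x=-2: |R|=0.0435
x=-10: |R|=0.5493
x=-100: |R|=0.8003
θ=6/11≥1/2 ⇒ |1+5/11x|<|1−6/11x| ∀x<0 ⇒ unbounded interval.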